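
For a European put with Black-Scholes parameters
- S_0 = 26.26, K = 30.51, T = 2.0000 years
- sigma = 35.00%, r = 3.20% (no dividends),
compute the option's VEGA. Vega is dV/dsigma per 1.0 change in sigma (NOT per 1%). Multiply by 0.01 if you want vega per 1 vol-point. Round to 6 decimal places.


d1 = 0.0737257211; d2 = -0.4212490257
phi(d1) = 0.3978595306; exp(-qT) = 1.0000000000; exp(-rT) = 0.9380049995
Vega = S * exp(-qT) * phi(d1) * sqrt(T) = 26.2600 * 1.0000000000 * 0.3978595306 * 1.4142135624 = 14.775408

Answer: Vega = 14.775408


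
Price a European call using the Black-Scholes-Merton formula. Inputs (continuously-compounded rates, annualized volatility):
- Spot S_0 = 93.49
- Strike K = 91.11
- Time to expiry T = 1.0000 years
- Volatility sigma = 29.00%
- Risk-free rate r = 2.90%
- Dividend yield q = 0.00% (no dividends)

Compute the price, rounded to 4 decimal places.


d1 = (ln(S/K) + (r - q + 0.5*sigma^2) * T) / (sigma * sqrt(T)) = 0.33392038
d2 = d1 - sigma * sqrt(T) = 0.04392038
exp(-rT) = 0.97141646; exp(-qT) = 1.00000000
C = S_0 * exp(-qT) * N(d1) - K * exp(-rT) * N(d2)
N(d1) = 0.63078018; N(d2) = 0.51751607
C = 93.4900 * 1.00000000 * 0.63078018 - 91.1100 * 0.97141646 * 0.51751607 = 13.1685

Answer: Price = 13.1685


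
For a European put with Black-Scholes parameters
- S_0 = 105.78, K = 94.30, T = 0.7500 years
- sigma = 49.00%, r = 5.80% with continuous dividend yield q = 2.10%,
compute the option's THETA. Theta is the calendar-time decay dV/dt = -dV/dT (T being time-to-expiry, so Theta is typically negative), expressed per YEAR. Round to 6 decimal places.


d1 = 0.5482889923; d2 = 0.1239365444
phi(d1) = 0.3432662332; exp(-qT) = 0.9843733826; exp(-rT) = 0.9574325541
Theta = -S*exp(-qT)*phi(d1)*sigma/(2*sqrt(T)) + r*K*exp(-rT)*N(-d2) - q*S*exp(-qT)*N(-d1)
N(-d1) = 0.2917467423; N(-d2) = 0.4506827589; sqrt(T) = 0.8660254038
Term 1 = -105.7800 * 0.9843733826 * 0.3432662332 * 0.4900 / (2 * 0.8660254038) = -10.1118347020
Term 2 = 0.0580 * 94.3000 * 0.9574325541 * 0.4506827589 = 2.3600370478
Term 3 = -0.0210 * 105.7800 * 0.9843733826 * 0.2917467423 = -0.6379530743
Theta = -10.1118347020 + (2.3600370478) + (-0.6379530743) = -8.389751

Answer: Theta = -8.389751


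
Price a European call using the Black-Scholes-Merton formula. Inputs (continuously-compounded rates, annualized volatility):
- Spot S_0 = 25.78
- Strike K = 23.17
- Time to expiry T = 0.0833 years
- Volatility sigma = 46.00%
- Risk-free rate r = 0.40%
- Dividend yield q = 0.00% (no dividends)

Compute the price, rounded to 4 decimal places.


Answer: Price = 3.0028

Derivation:
d1 = (ln(S/K) + (r - q + 0.5*sigma^2) * T) / (sigma * sqrt(T)) = 0.87287968
d2 = d1 - sigma * sqrt(T) = 0.74011568
exp(-rT) = 0.99966686; exp(-qT) = 1.00000000
C = S_0 * exp(-qT) * N(d1) - K * exp(-rT) * N(d2)
N(d1) = 0.80863567; N(d2) = 0.77038510
C = 25.7800 * 1.00000000 * 0.80863567 - 23.1700 * 0.99966686 * 0.77038510 = 3.0028


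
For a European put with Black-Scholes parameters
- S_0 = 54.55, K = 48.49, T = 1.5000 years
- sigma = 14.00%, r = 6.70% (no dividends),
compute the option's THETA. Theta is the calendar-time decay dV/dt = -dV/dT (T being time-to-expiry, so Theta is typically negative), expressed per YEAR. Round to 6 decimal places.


d1 = 1.3586510173; d2 = 1.1871867353
phi(d1) = 0.1585151944; exp(-qT) = 1.0000000000; exp(-rT) = 0.9043851124
Theta = -S*exp(-qT)*phi(d1)*sigma/(2*sqrt(T)) + r*K*exp(-rT)*N(-d2) - q*S*exp(-qT)*N(-d1)
N(-d1) = 0.0871286003; N(-d2) = 0.1175769859; sqrt(T) = 1.2247448714
Term 1 = -54.5500 * 1.0000000000 * 0.1585151944 * 0.1400 / (2 * 1.2247448714) = -0.4942174358
Term 2 = 0.0670 * 48.4900 * 0.9043851124 * 0.1175769859 = 0.3454639339
Term 3 = 0 (no dividend yield, q = 0)
Theta = -0.4942174358 + (0.3454639339) + (0.0000000000) = -0.148754

Answer: Theta = -0.148754


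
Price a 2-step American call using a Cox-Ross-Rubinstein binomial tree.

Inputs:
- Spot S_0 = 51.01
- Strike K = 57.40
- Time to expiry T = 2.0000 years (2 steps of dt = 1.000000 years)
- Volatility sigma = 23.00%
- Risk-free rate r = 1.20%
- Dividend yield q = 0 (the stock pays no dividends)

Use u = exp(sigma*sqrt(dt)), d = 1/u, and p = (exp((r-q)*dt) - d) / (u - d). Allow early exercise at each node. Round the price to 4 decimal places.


Answer: Price = V(0,0) = 5.0208

Derivation:
dt = T/N = 1.000000
u = exp(sigma*sqrt(dt)) = 1.258600; d = 1/u = 0.794534
p = (exp((r-q)*dt) - d) / (u - d) = 0.468766
Discount per step: exp(-r*dt) = 0.988072
Stock lattice S(k, i) with i counting down-moves:
  k=0: S(0,0) = 51.0100
  k=1: S(1,0) = 64.2012; S(1,1) = 40.5292
  k=2: S(2,0) = 80.8036; S(2,1) = 51.0100; S(2,2) = 32.2018
Terminal payoffs V(N, i) = max(S_T - K, 0):
  V(2,0) = 23.403614; V(2,1) = 0.000000; V(2,2) = 0.000000
Backward induction: V(k, i) = exp(-r*dt) * [p * V(k+1, i) + (1-p) * V(k+1, i+1)]; then take max(V_cont, immediate exercise) for American.
  V(1,0) = exp(-r*dt) * [p*23.403614 + (1-p)*0.000000] = 10.839962; exercise = 6.801187; V(1,0) = max -> 10.839962
  V(1,1) = exp(-r*dt) * [p*0.000000 + (1-p)*0.000000] = 0.000000; exercise = 0.000000; V(1,1) = max -> 0.000000
  V(0,0) = exp(-r*dt) * [p*10.839962 + (1-p)*0.000000] = 5.020796; exercise = 0.000000; V(0,0) = max -> 5.020796


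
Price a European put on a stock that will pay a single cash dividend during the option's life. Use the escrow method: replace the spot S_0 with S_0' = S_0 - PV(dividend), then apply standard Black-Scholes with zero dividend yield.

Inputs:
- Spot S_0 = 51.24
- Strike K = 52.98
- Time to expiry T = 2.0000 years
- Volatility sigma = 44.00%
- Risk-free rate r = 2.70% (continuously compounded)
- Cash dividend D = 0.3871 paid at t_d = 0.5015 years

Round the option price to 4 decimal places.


Answer: Price = 12.0145

Derivation:
PV(D) = D * exp(-r * t_d) = 0.3871 * 0.98655076 = 0.38189380
S_0' = S_0 - PV(D) = 51.2400 - 0.38189380 = 50.85810620
d1 = (ln(S_0'/K) + (r + sigma^2/2)*T) / (sigma*sqrt(T)) = 0.33221972
d2 = d1 - sigma*sqrt(T) = -0.29003425
exp(-rT) = 0.94743211
N(-d1) = 0.36986168; N(-d2) = 0.61410498
P = K * exp(-rT) * N(-d2) - S_0' * N(-d1) = 52.9800 * 0.94743211 * 0.61410498 - 50.85810620 * 0.36986168 = 12.0145


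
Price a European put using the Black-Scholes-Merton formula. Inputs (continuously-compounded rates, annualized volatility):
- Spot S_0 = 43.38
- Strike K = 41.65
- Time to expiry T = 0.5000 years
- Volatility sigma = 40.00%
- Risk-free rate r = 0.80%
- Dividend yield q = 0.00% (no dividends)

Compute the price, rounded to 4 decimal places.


d1 = (ln(S/K) + (r - q + 0.5*sigma^2) * T) / (sigma * sqrt(T)) = 0.29944960
d2 = d1 - sigma * sqrt(T) = 0.01660689
exp(-rT) = 0.99600799; exp(-qT) = 1.00000000
P = K * exp(-rT) * N(-d2) - S_0 * exp(-qT) * N(-d1)
N(-d1) = 0.38229851; N(-d2) = 0.49337512
P = 41.6500 * 0.99600799 * 0.49337512 - 43.3800 * 1.00000000 * 0.38229851 = 3.8829

Answer: Price = 3.8829


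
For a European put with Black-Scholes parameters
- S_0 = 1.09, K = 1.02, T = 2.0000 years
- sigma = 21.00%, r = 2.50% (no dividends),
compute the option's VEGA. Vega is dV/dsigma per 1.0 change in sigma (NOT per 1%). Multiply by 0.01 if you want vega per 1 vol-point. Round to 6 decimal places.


Answer: Vega = 0.531435

Derivation:
d1 = 0.5403476641; d2 = 0.2433628160
phi(d1) = 0.3447532510; exp(-qT) = 1.0000000000; exp(-rT) = 0.9512294245
Vega = S * exp(-qT) * phi(d1) * sqrt(T) = 1.0900 * 1.0000000000 * 0.3447532510 * 1.4142135624 = 0.531435


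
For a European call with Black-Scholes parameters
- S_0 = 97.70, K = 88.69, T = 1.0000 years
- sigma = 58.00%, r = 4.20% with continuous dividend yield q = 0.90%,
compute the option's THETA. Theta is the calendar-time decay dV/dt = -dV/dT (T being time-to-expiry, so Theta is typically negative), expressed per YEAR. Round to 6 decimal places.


Answer: Theta = -10.901968

Derivation:
d1 = 0.5137145098; d2 = -0.0662854902
phi(d1) = 0.3496265018; exp(-qT) = 0.9910403788; exp(-rT) = 0.9588697806
Theta = -S*exp(-qT)*phi(d1)*sigma/(2*sqrt(T)) - r*K*exp(-rT)*N(d2) + q*S*exp(-qT)*N(d1)
N(d1) = 0.6962741970; N(d2) = 0.4735752675; sqrt(T) = 1.0000000000
Term 1 = -97.7000 * 0.9910403788 * 0.3496265018 * 0.5800 / (2 * 1.0000000000) = -9.8172139575
Term 2 = -0.0420 * 88.6900 * 0.9588697806 * 0.4735752675 = -1.6915022909
Term 3 = 0.0090 * 97.7000 * 0.9910403788 * 0.6962741970 = 0.6067485176
Theta = -9.8172139575 + (-1.6915022909) + (0.6067485176) = -10.901968


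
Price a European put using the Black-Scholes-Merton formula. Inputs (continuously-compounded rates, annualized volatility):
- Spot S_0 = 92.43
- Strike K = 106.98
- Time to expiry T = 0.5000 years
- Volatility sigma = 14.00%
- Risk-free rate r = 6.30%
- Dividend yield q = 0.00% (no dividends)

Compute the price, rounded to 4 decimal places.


d1 = (ln(S/K) + (r - q + 0.5*sigma^2) * T) / (sigma * sqrt(T)) = -1.10904951
d2 = d1 - sigma * sqrt(T) = -1.20804446
exp(-rT) = 0.96899096; exp(-qT) = 1.00000000
P = K * exp(-rT) * N(-d2) - S_0 * exp(-qT) * N(-d1)
N(-d1) = 0.86629559; N(-d2) = 0.88648492
P = 106.9800 * 0.96899096 * 0.88648492 - 92.4300 * 1.00000000 * 0.86629559 = 11.8237

Answer: Price = 11.8237


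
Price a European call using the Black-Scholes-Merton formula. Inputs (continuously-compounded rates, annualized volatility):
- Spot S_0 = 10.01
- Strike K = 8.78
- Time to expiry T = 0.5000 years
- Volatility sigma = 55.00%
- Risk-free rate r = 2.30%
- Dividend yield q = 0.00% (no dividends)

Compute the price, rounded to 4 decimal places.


d1 = (ln(S/K) + (r - q + 0.5*sigma^2) * T) / (sigma * sqrt(T)) = 0.56114242
d2 = d1 - sigma * sqrt(T) = 0.17223369
exp(-rT) = 0.98856587; exp(-qT) = 1.00000000
C = S_0 * exp(-qT) * N(d1) - K * exp(-rT) * N(d2)
N(d1) = 0.71264977; N(d2) = 0.56837309
C = 10.0100 * 1.00000000 * 0.71264977 - 8.7800 * 0.98856587 * 0.56837309 = 2.2004

Answer: Price = 2.2004


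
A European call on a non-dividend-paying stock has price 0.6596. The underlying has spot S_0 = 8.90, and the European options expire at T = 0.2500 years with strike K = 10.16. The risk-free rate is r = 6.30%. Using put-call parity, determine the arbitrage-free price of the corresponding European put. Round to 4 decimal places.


Answer: Put price = 1.7608

Derivation:
Put-call parity: C - P = S_0 * exp(-qT) - K * exp(-rT).
S_0 * exp(-qT) = 8.9000 * 1.00000000 = 8.90000000
K * exp(-rT) = 10.1600 * 0.98437338 = 10.00123357
P = C - S*exp(-qT) + K*exp(-rT)
P = 0.6596 - 8.90000000 + 10.00123357 = 1.7608


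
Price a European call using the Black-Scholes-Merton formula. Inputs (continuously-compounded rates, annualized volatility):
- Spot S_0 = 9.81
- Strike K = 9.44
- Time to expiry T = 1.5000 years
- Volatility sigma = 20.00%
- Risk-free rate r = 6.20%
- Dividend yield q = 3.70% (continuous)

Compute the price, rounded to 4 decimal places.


Answer: Price = 1.2522

Derivation:
d1 = (ln(S/K) + (r - q + 0.5*sigma^2) * T) / (sigma * sqrt(T)) = 0.43252393
d2 = d1 - sigma * sqrt(T) = 0.18757496
exp(-rT) = 0.91119350; exp(-qT) = 0.94601202
C = S_0 * exp(-qT) * N(d1) - K * exp(-rT) * N(d2)
N(d1) = 0.66731967; N(d2) = 0.57439507
C = 9.8100 * 0.94601202 * 0.66731967 - 9.4400 * 0.91119350 * 0.57439507 = 1.2522


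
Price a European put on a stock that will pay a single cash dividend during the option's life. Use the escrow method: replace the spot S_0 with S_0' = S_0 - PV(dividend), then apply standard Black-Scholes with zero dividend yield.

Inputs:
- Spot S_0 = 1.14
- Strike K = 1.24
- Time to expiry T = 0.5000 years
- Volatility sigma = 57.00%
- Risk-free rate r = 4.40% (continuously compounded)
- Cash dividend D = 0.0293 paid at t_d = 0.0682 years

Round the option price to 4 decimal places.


Answer: Price = 0.2410

Derivation:
PV(D) = D * exp(-r * t_d) = 0.0293 * 0.99700370 = 0.02921221
S_0' = S_0 - PV(D) = 1.1400 - 0.02921221 = 1.11078779
d1 = (ln(S_0'/K) + (r + sigma^2/2)*T) / (sigma*sqrt(T)) = -0.01691323
d2 = d1 - sigma*sqrt(T) = -0.41996410
exp(-rT) = 0.97824024
N(-d1) = 0.50674708; N(-d2) = 0.66274416
P = K * exp(-rT) * N(-d2) - S_0' * N(-d1) = 1.2400 * 0.97824024 * 0.66274416 - 1.11078779 * 0.50674708 = 0.2410


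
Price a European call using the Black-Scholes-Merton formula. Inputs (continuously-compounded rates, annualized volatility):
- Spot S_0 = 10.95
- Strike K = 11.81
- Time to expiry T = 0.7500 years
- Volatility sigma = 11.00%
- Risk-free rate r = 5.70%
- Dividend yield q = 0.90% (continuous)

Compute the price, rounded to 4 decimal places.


Answer: Price = 0.2377

Derivation:
d1 = (ln(S/K) + (r - q + 0.5*sigma^2) * T) / (sigma * sqrt(T)) = -0.36813610
d2 = d1 - sigma * sqrt(T) = -0.46339890
exp(-rT) = 0.95815090; exp(-qT) = 0.99327273
C = S_0 * exp(-qT) * N(d1) - K * exp(-rT) * N(d2)
N(d1) = 0.35638588; N(d2) = 0.32153923
C = 10.9500 * 0.99327273 * 0.35638588 - 11.8100 * 0.95815090 * 0.32153923 = 0.2377


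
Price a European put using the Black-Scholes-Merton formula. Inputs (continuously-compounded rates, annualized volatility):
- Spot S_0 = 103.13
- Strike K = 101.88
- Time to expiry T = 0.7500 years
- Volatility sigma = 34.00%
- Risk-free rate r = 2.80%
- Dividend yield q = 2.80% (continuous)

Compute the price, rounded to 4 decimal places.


Answer: Price = 11.1464

Derivation:
d1 = (ln(S/K) + (r - q + 0.5*sigma^2) * T) / (sigma * sqrt(T)) = 0.18863962
d2 = d1 - sigma * sqrt(T) = -0.10580902
exp(-rT) = 0.97921896; exp(-qT) = 0.97921896
P = K * exp(-rT) * N(-d2) - S_0 * exp(-qT) * N(-d1)
N(-d1) = 0.42518764; N(-d2) = 0.54213306
P = 101.8800 * 0.97921896 * 0.54213306 - 103.1300 * 0.97921896 * 0.42518764 = 11.1464


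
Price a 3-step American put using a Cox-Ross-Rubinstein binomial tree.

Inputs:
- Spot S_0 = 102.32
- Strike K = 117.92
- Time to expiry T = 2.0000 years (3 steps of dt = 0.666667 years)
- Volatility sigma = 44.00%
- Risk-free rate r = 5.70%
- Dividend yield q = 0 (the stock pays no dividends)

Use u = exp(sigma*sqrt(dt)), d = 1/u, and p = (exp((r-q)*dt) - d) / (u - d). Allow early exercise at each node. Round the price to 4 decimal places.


dt = T/N = 0.666667
u = exp(sigma*sqrt(dt)) = 1.432267; d = 1/u = 0.698194
p = (exp((r-q)*dt) - d) / (u - d) = 0.463901
Discount per step: exp(-r*dt) = 0.962713
Stock lattice S(k, i) with i counting down-moves:
  k=0: S(0,0) = 102.3200
  k=1: S(1,0) = 146.5496; S(1,1) = 71.4392
  k=2: S(2,0) = 209.8981; S(2,1) = 102.3200; S(2,2) = 49.8784
  k=3: S(3,0) = 300.6301; S(3,1) = 146.5496; S(3,2) = 71.4392; S(3,3) = 34.8248
Terminal payoffs V(N, i) = max(K - S_T, 0):
  V(3,0) = 0.000000; V(3,1) = 0.000000; V(3,2) = 46.480805; V(3,3) = 83.095204
Backward induction: V(k, i) = exp(-r*dt) * [p * V(k+1, i) + (1-p) * V(k+1, i+1)]; then take max(V_cont, immediate exercise) for American.
  V(2,0) = exp(-r*dt) * [p*0.000000 + (1-p)*0.000000] = 0.000000; exercise = 0.000000; V(2,0) = max -> 0.000000
  V(2,1) = exp(-r*dt) * [p*0.000000 + (1-p)*46.480805] = 23.989175; exercise = 15.600000; V(2,1) = max -> 23.989175
  V(2,2) = exp(-r*dt) * [p*46.480805 + (1-p)*83.095204] = 63.644704; exercise = 68.041594; V(2,2) = max -> 68.041594
  V(1,0) = exp(-r*dt) * [p*0.000000 + (1-p)*23.989175] = 12.381036; exercise = 0.000000; V(1,0) = max -> 12.381036
  V(1,1) = exp(-r*dt) * [p*23.989175 + (1-p)*68.041594] = 45.830552; exercise = 46.480805; V(1,1) = max -> 46.480805
  V(0,0) = exp(-r*dt) * [p*12.381036 + (1-p)*46.480805] = 29.518591; exercise = 15.600000; V(0,0) = max -> 29.518591

Answer: Price = V(0,0) = 29.5186


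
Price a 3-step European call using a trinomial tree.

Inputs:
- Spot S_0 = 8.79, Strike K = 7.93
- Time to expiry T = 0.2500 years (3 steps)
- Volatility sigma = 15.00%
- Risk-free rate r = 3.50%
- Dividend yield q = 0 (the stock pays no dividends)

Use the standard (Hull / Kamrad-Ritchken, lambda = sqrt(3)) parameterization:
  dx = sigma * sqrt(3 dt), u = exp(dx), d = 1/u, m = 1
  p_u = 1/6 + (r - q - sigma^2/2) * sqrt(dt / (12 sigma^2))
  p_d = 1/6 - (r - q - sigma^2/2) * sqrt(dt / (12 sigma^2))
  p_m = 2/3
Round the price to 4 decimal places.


Answer: Price = V(0,0) = 0.9493

Derivation:
dt = T/N = 0.083333; dx = sigma*sqrt(3*dt) = 0.075000
u = exp(dx) = 1.077884; d = 1/u = 0.927743
p_u = 0.179861, p_m = 0.666667, p_d = 0.153472
Discount per step: exp(-r*dt) = 0.997088
Stock lattice S(k, j) with j the centered position index:
  k=0: S(0,+0) = 8.7900
  k=1: S(1,-1) = 8.1549; S(1,+0) = 8.7900; S(1,+1) = 9.4746
  k=2: S(2,-2) = 7.5656; S(2,-1) = 8.1549; S(2,+0) = 8.7900; S(2,+1) = 9.4746; S(2,+2) = 10.2125
  k=3: S(3,-3) = 7.0190; S(3,-2) = 7.5656; S(3,-1) = 8.1549; S(3,+0) = 8.7900; S(3,+1) = 9.4746; S(3,+2) = 10.2125; S(3,+3) = 11.0079
Terminal payoffs V(N, j) = max(S_T - K, 0):
  V(3,-3) = 0.000000; V(3,-2) = 0.000000; V(3,-1) = 0.224865; V(3,+0) = 0.860000; V(3,+1) = 1.544602; V(3,+2) = 2.282523; V(3,+3) = 3.077917
Backward induction: V(k, j) = exp(-r*dt) * [p_u * V(k+1, j+1) + p_m * V(k+1, j) + p_d * V(k+1, j-1)]
  V(2,-2) = exp(-r*dt) * [p_u*0.224865 + p_m*0.000000 + p_d*0.000000] = 0.040327
  V(2,-1) = exp(-r*dt) * [p_u*0.860000 + p_m*0.224865 + p_d*0.000000] = 0.303704
  V(2,+0) = exp(-r*dt) * [p_u*1.544602 + p_m*0.860000 + p_d*0.224865] = 0.883078
  V(2,+1) = exp(-r*dt) * [p_u*2.282523 + p_m*1.544602 + p_d*0.860000] = 1.567679
  V(2,+2) = exp(-r*dt) * [p_u*3.077917 + p_m*2.282523 + p_d*1.544602] = 2.305598
  V(1,-1) = exp(-r*dt) * [p_u*0.883078 + p_m*0.303704 + p_d*0.040327] = 0.366419
  V(1,+0) = exp(-r*dt) * [p_u*1.567679 + p_m*0.883078 + p_d*0.303704] = 0.914622
  V(1,+1) = exp(-r*dt) * [p_u*2.305598 + p_m*1.567679 + p_d*0.883078] = 1.590688
  V(0,+0) = exp(-r*dt) * [p_u*1.590688 + p_m*0.914622 + p_d*0.366419] = 0.949313


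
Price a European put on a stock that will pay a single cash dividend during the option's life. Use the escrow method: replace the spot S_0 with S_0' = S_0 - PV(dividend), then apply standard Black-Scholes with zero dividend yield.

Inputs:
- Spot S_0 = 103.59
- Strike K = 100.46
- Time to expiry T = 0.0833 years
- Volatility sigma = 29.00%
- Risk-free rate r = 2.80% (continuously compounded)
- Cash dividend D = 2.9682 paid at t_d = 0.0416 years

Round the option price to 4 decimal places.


Answer: Price = 3.1565

Derivation:
PV(D) = D * exp(-r * t_d) = 2.9682 * 0.99883588 = 2.96474465
S_0' = S_0 - PV(D) = 103.5900 - 2.96474465 = 100.62525535
d1 = (ln(S_0'/K) + (r + sigma^2/2)*T) / (sigma*sqrt(T)) = 0.08935347
d2 = d1 - sigma*sqrt(T) = 0.00565443
exp(-rT) = 0.99767032
N(-d1) = 0.46440050; N(-d2) = 0.49774422
P = K * exp(-rT) * N(-d2) - S_0' * N(-d1) = 100.4600 * 0.99767032 * 0.49774422 - 100.62525535 * 0.46440050 = 3.1565


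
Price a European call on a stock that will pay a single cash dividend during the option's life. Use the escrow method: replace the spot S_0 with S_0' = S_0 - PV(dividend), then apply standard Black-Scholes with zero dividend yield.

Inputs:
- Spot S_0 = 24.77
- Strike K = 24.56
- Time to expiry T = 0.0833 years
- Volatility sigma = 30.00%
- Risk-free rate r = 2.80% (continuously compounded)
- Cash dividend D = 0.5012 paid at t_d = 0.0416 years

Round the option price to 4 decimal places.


PV(D) = D * exp(-r * t_d) = 0.5012 * 0.99883588 = 0.50061654
S_0' = S_0 - PV(D) = 24.7700 - 0.50061654 = 24.26938346
d1 = (ln(S_0'/K) + (r + sigma^2/2)*T) / (sigma*sqrt(T)) = -0.06724690
d2 = d1 - sigma*sqrt(T) = -0.15383212
exp(-rT) = 0.99767032
N(d1) = 0.47319258; N(d2) = 0.43887106
C = S_0' * N(d1) - K * exp(-rT) * N(d2) = 24.26938346 * 0.47319258 - 24.5600 * 0.99767032 * 0.43887106 = 0.7305

Answer: Price = 0.7305


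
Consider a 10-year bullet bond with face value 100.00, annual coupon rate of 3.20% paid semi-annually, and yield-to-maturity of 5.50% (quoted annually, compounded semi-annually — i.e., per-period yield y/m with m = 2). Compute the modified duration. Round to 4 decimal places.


Coupon per period c = face * coupon_rate / m = 1.600000
Periods per year m = 2; per-period yield y/m = 0.027500
Number of cashflows N = 20
Cashflows (t years, CF_t, discount factor 1/(1+y/m)^(m*t), PV):
  t = 0.5000: CF_t = 1.600000, DF = 0.973236, PV = 1.557178
  t = 1.0000: CF_t = 1.600000, DF = 0.947188, PV = 1.515501
  t = 1.5000: CF_t = 1.600000, DF = 0.921838, PV = 1.474940
  t = 2.0000: CF_t = 1.600000, DF = 0.897166, PV = 1.435465
  t = 2.5000: CF_t = 1.600000, DF = 0.873154, PV = 1.397046
  t = 3.0000: CF_t = 1.600000, DF = 0.849785, PV = 1.359656
  t = 3.5000: CF_t = 1.600000, DF = 0.827041, PV = 1.323266
  t = 4.0000: CF_t = 1.600000, DF = 0.804906, PV = 1.287850
  t = 4.5000: CF_t = 1.600000, DF = 0.783364, PV = 1.253382
  t = 5.0000: CF_t = 1.600000, DF = 0.762398, PV = 1.219837
  t = 5.5000: CF_t = 1.600000, DF = 0.741993, PV = 1.187189
  t = 6.0000: CF_t = 1.600000, DF = 0.722134, PV = 1.155415
  t = 6.5000: CF_t = 1.600000, DF = 0.702807, PV = 1.124492
  t = 7.0000: CF_t = 1.600000, DF = 0.683997, PV = 1.094396
  t = 7.5000: CF_t = 1.600000, DF = 0.665691, PV = 1.065105
  t = 8.0000: CF_t = 1.600000, DF = 0.647874, PV = 1.036599
  t = 8.5000: CF_t = 1.600000, DF = 0.630535, PV = 1.008855
  t = 9.0000: CF_t = 1.600000, DF = 0.613659, PV = 0.981854
  t = 9.5000: CF_t = 1.600000, DF = 0.597235, PV = 0.955576
  t = 10.0000: CF_t = 101.600000, DF = 0.581251, PV = 59.055058
Price P = sum_t PV_t = 82.488660
First compute Macaulay numerator sum_t t * PV_t:
  t * PV_t at t = 0.5000: 0.778589
  t * PV_t at t = 1.0000: 1.515501
  t * PV_t at t = 1.5000: 2.212411
  t * PV_t at t = 2.0000: 2.870930
  t * PV_t at t = 2.5000: 3.492616
  t * PV_t at t = 3.0000: 4.078968
  t * PV_t at t = 3.5000: 4.631431
  t * PV_t at t = 4.0000: 5.151401
  t * PV_t at t = 4.5000: 5.640220
  t * PV_t at t = 5.0000: 6.099183
  t * PV_t at t = 5.5000: 6.529539
  t * PV_t at t = 6.0000: 6.932490
  t * PV_t at t = 6.5000: 7.309195
  t * PV_t at t = 7.0000: 7.660769
  t * PV_t at t = 7.5000: 7.988289
  t * PV_t at t = 8.0000: 8.292790
  t * PV_t at t = 8.5000: 8.575270
  t * PV_t at t = 9.0000: 8.836688
  t * PV_t at t = 9.5000: 9.077971
  t * PV_t at t = 10.0000: 590.550575
Macaulay duration D = 698.224828 / 82.488660 = 8.464495
Modified duration = D / (1 + y/m) = 8.464495 / (1 + 0.027500) = 8.237951

Answer: Modified duration = 8.2380


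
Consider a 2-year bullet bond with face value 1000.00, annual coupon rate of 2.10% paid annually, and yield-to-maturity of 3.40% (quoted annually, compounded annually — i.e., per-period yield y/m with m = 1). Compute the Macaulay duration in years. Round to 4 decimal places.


Answer: Macaulay duration = 1.9792 years

Derivation:
Coupon per period c = face * coupon_rate / m = 21.000000
Periods per year m = 1; per-period yield y/m = 0.034000
Number of cashflows N = 2
Cashflows (t years, CF_t, discount factor 1/(1+y/m)^(m*t), PV):
  t = 1.0000: CF_t = 21.000000, DF = 0.967118, PV = 20.309478
  t = 2.0000: CF_t = 1021.000000, DF = 0.935317, PV = 954.958865
Price P = sum_t PV_t = 975.268343
Macaulay numerator sum_t t * PV_t:
  t * PV_t at t = 1.0000: 20.309478
  t * PV_t at t = 2.0000: 1909.917729
Macaulay duration D = (sum_t t * PV_t) / P = 1930.227207 / 975.268343 = 1.979175


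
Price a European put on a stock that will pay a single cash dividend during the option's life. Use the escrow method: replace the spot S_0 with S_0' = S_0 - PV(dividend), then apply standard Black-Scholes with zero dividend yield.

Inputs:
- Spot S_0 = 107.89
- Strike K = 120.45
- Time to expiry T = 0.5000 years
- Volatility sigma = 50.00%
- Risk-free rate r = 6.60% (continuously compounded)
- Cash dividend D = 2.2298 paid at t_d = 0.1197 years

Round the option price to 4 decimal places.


PV(D) = D * exp(-r * t_d) = 2.2298 * 0.99213092 = 2.21225354
S_0' = S_0 - PV(D) = 107.8900 - 2.21225354 = 105.67774646
d1 = (ln(S_0'/K) + (r + sigma^2/2)*T) / (sigma*sqrt(T)) = -0.09995773
d2 = d1 - sigma*sqrt(T) = -0.45351112
exp(-rT) = 0.96753856
N(-d1) = 0.53981106; N(-d2) = 0.67490963
P = K * exp(-rT) * N(-d2) - S_0' * N(-d1) = 120.4500 * 0.96753856 * 0.67490963 - 105.67774646 * 0.53981106 = 21.6080

Answer: Price = 21.6080


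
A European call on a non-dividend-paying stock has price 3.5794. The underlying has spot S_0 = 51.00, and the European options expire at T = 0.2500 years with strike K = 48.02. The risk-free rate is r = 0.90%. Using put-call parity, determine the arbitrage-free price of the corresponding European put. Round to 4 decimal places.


Answer: Put price = 0.4915

Derivation:
Put-call parity: C - P = S_0 * exp(-qT) - K * exp(-rT).
S_0 * exp(-qT) = 51.0000 * 1.00000000 = 51.00000000
K * exp(-rT) = 48.0200 * 0.99775253 = 47.91207646
P = C - S*exp(-qT) + K*exp(-rT)
P = 3.5794 - 51.00000000 + 47.91207646 = 0.4915


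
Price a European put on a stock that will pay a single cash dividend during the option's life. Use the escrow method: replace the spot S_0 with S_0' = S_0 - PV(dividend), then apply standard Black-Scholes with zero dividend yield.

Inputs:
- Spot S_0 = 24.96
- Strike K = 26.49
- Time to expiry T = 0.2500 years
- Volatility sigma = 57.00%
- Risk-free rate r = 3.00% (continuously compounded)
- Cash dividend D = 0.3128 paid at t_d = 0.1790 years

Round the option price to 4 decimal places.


Answer: Price = 3.7809

Derivation:
PV(D) = D * exp(-r * t_d) = 0.3128 * 0.99464439 = 0.31112477
S_0' = S_0 - PV(D) = 24.9600 - 0.31112477 = 24.64887523
d1 = (ln(S_0'/K) + (r + sigma^2/2)*T) / (sigma*sqrt(T)) = -0.08394222
d2 = d1 - sigma*sqrt(T) = -0.36894222
exp(-rT) = 0.99252805
N(-d1) = 0.53344882; N(-d2) = 0.64391460
P = K * exp(-rT) * N(-d2) - S_0' * N(-d1) = 26.4900 * 0.99252805 * 0.64391460 - 24.64887523 * 0.53344882 = 3.7809


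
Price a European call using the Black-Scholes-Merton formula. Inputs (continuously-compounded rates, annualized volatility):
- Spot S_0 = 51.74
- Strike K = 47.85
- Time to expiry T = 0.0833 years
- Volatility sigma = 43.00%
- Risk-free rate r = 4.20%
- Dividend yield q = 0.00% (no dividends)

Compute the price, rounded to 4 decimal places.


d1 = (ln(S/K) + (r - q + 0.5*sigma^2) * T) / (sigma * sqrt(T)) = 0.72003061
d2 = d1 - sigma * sqrt(T) = 0.59592513
exp(-rT) = 0.99650751; exp(-qT) = 1.00000000
C = S_0 * exp(-qT) * N(d1) - K * exp(-rT) * N(d2)
N(d1) = 0.76424693; N(d2) = 0.72438738
C = 51.7400 * 1.00000000 * 0.76424693 - 47.8500 * 0.99650751 * 0.72438738 = 5.0013

Answer: Price = 5.0013


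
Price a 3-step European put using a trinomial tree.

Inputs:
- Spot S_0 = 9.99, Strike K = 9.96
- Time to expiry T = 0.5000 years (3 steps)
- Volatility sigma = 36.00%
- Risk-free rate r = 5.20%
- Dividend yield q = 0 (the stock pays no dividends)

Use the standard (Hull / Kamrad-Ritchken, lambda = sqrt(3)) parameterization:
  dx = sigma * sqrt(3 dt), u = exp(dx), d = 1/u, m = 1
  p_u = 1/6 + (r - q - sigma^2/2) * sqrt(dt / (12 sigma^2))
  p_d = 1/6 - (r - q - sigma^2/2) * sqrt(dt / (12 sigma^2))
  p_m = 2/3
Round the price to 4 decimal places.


Answer: Price = V(0,0) = 0.7732

Derivation:
dt = T/N = 0.166667; dx = sigma*sqrt(3*dt) = 0.254558
u = exp(dx) = 1.289892; d = 1/u = 0.775259
p_u = 0.162476, p_m = 0.666667, p_d = 0.170857
Discount per step: exp(-r*dt) = 0.991371
Stock lattice S(k, j) with j the centered position index:
  k=0: S(0,+0) = 9.9900
  k=1: S(1,-1) = 7.7448; S(1,+0) = 9.9900; S(1,+1) = 12.8860
  k=2: S(2,-2) = 6.0043; S(2,-1) = 7.7448; S(2,+0) = 9.9900; S(2,+1) = 12.8860; S(2,+2) = 16.6216
  k=3: S(3,-3) = 4.6548; S(3,-2) = 6.0043; S(3,-1) = 7.7448; S(3,+0) = 9.9900; S(3,+1) = 12.8860; S(3,+2) = 16.6216; S(3,+3) = 21.4400
Terminal payoffs V(N, j) = max(K - S_T, 0):
  V(3,-3) = 5.305152; V(3,-2) = 3.955749; V(3,-1) = 2.215165; V(3,+0) = 0.000000; V(3,+1) = 0.000000; V(3,+2) = 0.000000; V(3,+3) = 0.000000
Backward induction: V(k, j) = exp(-r*dt) * [p_u * V(k+1, j+1) + p_m * V(k+1, j) + p_d * V(k+1, j-1)]
  V(2,-2) = exp(-r*dt) * [p_u*2.215165 + p_m*3.955749 + p_d*5.305152] = 3.869816
  V(2,-1) = exp(-r*dt) * [p_u*0.000000 + p_m*2.215165 + p_d*3.955749] = 2.134068
  V(2,+0) = exp(-r*dt) * [p_u*0.000000 + p_m*0.000000 + p_d*2.215165] = 0.375210
  V(2,+1) = exp(-r*dt) * [p_u*0.000000 + p_m*0.000000 + p_d*0.000000] = 0.000000
  V(2,+2) = exp(-r*dt) * [p_u*0.000000 + p_m*0.000000 + p_d*0.000000] = 0.000000
  V(1,-1) = exp(-r*dt) * [p_u*0.375210 + p_m*2.134068 + p_d*3.869816] = 2.126351
  V(1,+0) = exp(-r*dt) * [p_u*0.000000 + p_m*0.375210 + p_d*2.134068] = 0.609456
  V(1,+1) = exp(-r*dt) * [p_u*0.000000 + p_m*0.000000 + p_d*0.375210] = 0.063554
  V(0,+0) = exp(-r*dt) * [p_u*0.063554 + p_m*0.609456 + p_d*2.126351] = 0.773201


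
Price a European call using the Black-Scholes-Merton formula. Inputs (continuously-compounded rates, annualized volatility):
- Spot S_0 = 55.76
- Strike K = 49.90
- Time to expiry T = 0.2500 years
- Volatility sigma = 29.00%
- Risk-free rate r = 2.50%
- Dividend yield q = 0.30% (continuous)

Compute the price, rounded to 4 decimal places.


Answer: Price = 7.0379

Derivation:
d1 = (ln(S/K) + (r - q + 0.5*sigma^2) * T) / (sigma * sqrt(T)) = 0.87619492
d2 = d1 - sigma * sqrt(T) = 0.73119492
exp(-rT) = 0.99376949; exp(-qT) = 0.99925028
C = S_0 * exp(-qT) * N(d1) - K * exp(-rT) * N(d2)
N(d1) = 0.80953796; N(d2) = 0.76766995
C = 55.7600 * 0.99925028 * 0.80953796 - 49.9000 * 0.99376949 * 0.76766995 = 7.0379


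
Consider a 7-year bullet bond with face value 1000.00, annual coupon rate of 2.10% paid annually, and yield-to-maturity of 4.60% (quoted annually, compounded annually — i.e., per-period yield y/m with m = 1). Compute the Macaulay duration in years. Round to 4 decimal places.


Answer: Macaulay duration = 6.5405 years

Derivation:
Coupon per period c = face * coupon_rate / m = 21.000000
Periods per year m = 1; per-period yield y/m = 0.046000
Number of cashflows N = 7
Cashflows (t years, CF_t, discount factor 1/(1+y/m)^(m*t), PV):
  t = 1.0000: CF_t = 21.000000, DF = 0.956023, PV = 20.076482
  t = 2.0000: CF_t = 21.000000, DF = 0.913980, PV = 19.193577
  t = 3.0000: CF_t = 21.000000, DF = 0.873786, PV = 18.349500
  t = 4.0000: CF_t = 21.000000, DF = 0.835359, PV = 17.542543
  t = 5.0000: CF_t = 21.000000, DF = 0.798623, PV = 16.771074
  t = 6.0000: CF_t = 21.000000, DF = 0.763501, PV = 16.033531
  t = 7.0000: CF_t = 1021.000000, DF = 0.729925, PV = 745.253373
Price P = sum_t PV_t = 853.220081
Macaulay numerator sum_t t * PV_t:
  t * PV_t at t = 1.0000: 20.076482
  t * PV_t at t = 2.0000: 38.387155
  t * PV_t at t = 3.0000: 55.048501
  t * PV_t at t = 4.0000: 70.170173
  t * PV_t at t = 5.0000: 83.855369
  t * PV_t at t = 6.0000: 96.201189
  t * PV_t at t = 7.0000: 5216.773612
Macaulay duration D = (sum_t t * PV_t) / P = 5580.512480 / 853.220081 = 6.540531


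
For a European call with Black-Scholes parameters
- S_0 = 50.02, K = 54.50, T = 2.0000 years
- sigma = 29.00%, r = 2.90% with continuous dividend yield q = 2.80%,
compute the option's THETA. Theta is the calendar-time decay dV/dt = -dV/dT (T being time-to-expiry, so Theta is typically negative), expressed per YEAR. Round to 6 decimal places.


d1 = 0.0007856780; d2 = -0.4093362551
phi(d1) = 0.3989421573; exp(-qT) = 0.9455391359; exp(-rT) = 0.9436499474
Theta = -S*exp(-qT)*phi(d1)*sigma/(2*sqrt(T)) - r*K*exp(-rT)*N(d2) + q*S*exp(-qT)*N(d1)
N(d1) = 0.5003134401; N(d2) = 0.3411464563; sqrt(T) = 1.4142135624
Term 1 = -50.0200 * 0.9455391359 * 0.3989421573 * 0.2900 / (2 * 1.4142135624) = -1.9345775008
Term 2 = -0.0290 * 54.5000 * 0.9436499474 * 0.3411464563 = -0.5087990416
Term 3 = 0.0280 * 50.0200 * 0.9455391359 * 0.5003134401 = 0.6625572299
Theta = -1.9345775008 + (-0.5087990416) + (0.6625572299) = -1.780819

Answer: Theta = -1.780819


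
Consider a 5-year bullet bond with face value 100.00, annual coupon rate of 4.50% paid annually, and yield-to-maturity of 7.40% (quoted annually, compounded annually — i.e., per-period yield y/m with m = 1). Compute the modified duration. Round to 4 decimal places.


Answer: Modified duration = 4.2428

Derivation:
Coupon per period c = face * coupon_rate / m = 4.500000
Periods per year m = 1; per-period yield y/m = 0.074000
Number of cashflows N = 5
Cashflows (t years, CF_t, discount factor 1/(1+y/m)^(m*t), PV):
  t = 1.0000: CF_t = 4.500000, DF = 0.931099, PV = 4.189944
  t = 2.0000: CF_t = 4.500000, DF = 0.866945, PV = 3.901252
  t = 3.0000: CF_t = 4.500000, DF = 0.807211, PV = 3.632450
  t = 4.0000: CF_t = 4.500000, DF = 0.751593, PV = 3.382170
  t = 5.0000: CF_t = 104.500000, DF = 0.699808, PV = 73.129884
Price P = sum_t PV_t = 88.235699
First compute Macaulay numerator sum_t t * PV_t:
  t * PV_t at t = 1.0000: 4.189944
  t * PV_t at t = 2.0000: 7.802503
  t * PV_t at t = 3.0000: 10.897351
  t * PV_t at t = 4.0000: 13.528679
  t * PV_t at t = 5.0000: 365.649419
Macaulay duration D = 402.067896 / 88.235699 = 4.556749
Modified duration = D / (1 + y/m) = 4.556749 / (1 + 0.074000) = 4.242783


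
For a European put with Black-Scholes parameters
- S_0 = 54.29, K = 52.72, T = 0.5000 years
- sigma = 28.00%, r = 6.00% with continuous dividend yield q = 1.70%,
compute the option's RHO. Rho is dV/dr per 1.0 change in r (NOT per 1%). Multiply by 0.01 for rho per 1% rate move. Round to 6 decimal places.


Answer: Rho = -11.186611

Derivation:
d1 = 0.3558017766; d2 = 0.1578118779
phi(d1) = 0.3744728462; exp(-qT) = 0.9915360229; exp(-rT) = 0.9704455335
N(-d2) = 0.4373025194
Rho = -K*T*exp(-rT)*N(-d2) = -52.7200 * 0.5000 * 0.9704455335 * 0.4373025194 = -11.186611


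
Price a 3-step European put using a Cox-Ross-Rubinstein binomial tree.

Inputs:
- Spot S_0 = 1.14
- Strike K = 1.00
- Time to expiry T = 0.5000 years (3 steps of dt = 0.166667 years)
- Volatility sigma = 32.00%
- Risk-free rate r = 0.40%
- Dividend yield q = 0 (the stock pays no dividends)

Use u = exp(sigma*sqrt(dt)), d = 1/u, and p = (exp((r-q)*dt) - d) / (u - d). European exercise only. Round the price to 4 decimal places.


dt = T/N = 0.166667
u = exp(sigma*sqrt(dt)) = 1.139557; d = 1/u = 0.877534
p = (exp((r-q)*dt) - d) / (u - d) = 0.469932
Discount per step: exp(-r*dt) = 0.999334
Stock lattice S(k, i) with i counting down-moves:
  k=0: S(0,0) = 1.1400
  k=1: S(1,0) = 1.2991; S(1,1) = 1.0004
  k=2: S(2,0) = 1.4804; S(2,1) = 1.1400; S(2,2) = 0.8779
  k=3: S(3,0) = 1.6870; S(3,1) = 1.2991; S(3,2) = 1.0004; S(3,3) = 0.7704
Terminal payoffs V(N, i) = max(K - S_T, 0):
  V(3,0) = 0.000000; V(3,1) = 0.000000; V(3,2) = 0.000000; V(3,3) = 0.229634
Backward induction: V(k, i) = exp(-r*dt) * [p * V(k+1, i) + (1-p) * V(k+1, i+1)].
  V(2,0) = exp(-r*dt) * [p*0.000000 + (1-p)*0.000000] = 0.000000
  V(2,1) = exp(-r*dt) * [p*0.000000 + (1-p)*0.000000] = 0.000000
  V(2,2) = exp(-r*dt) * [p*0.000000 + (1-p)*0.229634] = 0.121641
  V(1,0) = exp(-r*dt) * [p*0.000000 + (1-p)*0.000000] = 0.000000
  V(1,1) = exp(-r*dt) * [p*0.000000 + (1-p)*0.121641] = 0.064435
  V(0,0) = exp(-r*dt) * [p*0.000000 + (1-p)*0.064435] = 0.034132

Answer: Price = V(0,0) = 0.0341


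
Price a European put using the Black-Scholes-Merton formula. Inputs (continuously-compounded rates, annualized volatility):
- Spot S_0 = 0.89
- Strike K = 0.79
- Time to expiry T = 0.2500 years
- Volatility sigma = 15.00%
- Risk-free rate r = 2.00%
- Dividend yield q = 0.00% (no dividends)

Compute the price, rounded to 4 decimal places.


d1 = (ln(S/K) + (r - q + 0.5*sigma^2) * T) / (sigma * sqrt(T)) = 1.69334690
d2 = d1 - sigma * sqrt(T) = 1.61834690
exp(-rT) = 0.99501248; exp(-qT) = 1.00000000
P = K * exp(-rT) * N(-d2) - S_0 * exp(-qT) * N(-d1)
N(-d1) = 0.04519473; N(-d2) = 0.05279393
P = 0.7900 * 0.99501248 * 0.05279393 - 0.8900 * 1.00000000 * 0.04519473 = 0.0013

Answer: Price = 0.0013


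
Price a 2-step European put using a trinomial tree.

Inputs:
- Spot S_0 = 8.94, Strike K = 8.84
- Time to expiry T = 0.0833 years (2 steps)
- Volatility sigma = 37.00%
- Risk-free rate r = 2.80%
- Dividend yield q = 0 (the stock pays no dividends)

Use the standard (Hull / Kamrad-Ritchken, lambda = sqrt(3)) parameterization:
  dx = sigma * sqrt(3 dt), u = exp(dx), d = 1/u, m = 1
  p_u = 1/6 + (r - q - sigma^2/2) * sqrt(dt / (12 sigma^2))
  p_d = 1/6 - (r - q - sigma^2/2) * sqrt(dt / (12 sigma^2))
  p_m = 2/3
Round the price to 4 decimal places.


dt = T/N = 0.041650; dx = sigma*sqrt(3*dt) = 0.130789
u = exp(dx) = 1.139727; d = 1/u = 0.877403
p_u = 0.160226, p_m = 0.666667, p_d = 0.173107
Discount per step: exp(-r*dt) = 0.998834
Stock lattice S(k, j) with j the centered position index:
  k=0: S(0,+0) = 8.9400
  k=1: S(1,-1) = 7.8440; S(1,+0) = 8.9400; S(1,+1) = 10.1892
  k=2: S(2,-2) = 6.8823; S(2,-1) = 7.8440; S(2,+0) = 8.9400; S(2,+1) = 10.1892; S(2,+2) = 11.6129
Terminal payoffs V(N, j) = max(K - S_T, 0):
  V(2,-2) = 1.957662; V(2,-1) = 0.996015; V(2,+0) = 0.000000; V(2,+1) = 0.000000; V(2,+2) = 0.000000
Backward induction: V(k, j) = exp(-r*dt) * [p_u * V(k+1, j+1) + p_m * V(k+1, j) + p_d * V(k+1, j-1)]
  V(1,-1) = exp(-r*dt) * [p_u*0.000000 + p_m*0.996015 + p_d*1.957662] = 1.001727
  V(1,+0) = exp(-r*dt) * [p_u*0.000000 + p_m*0.000000 + p_d*0.996015] = 0.172217
  V(1,+1) = exp(-r*dt) * [p_u*0.000000 + p_m*0.000000 + p_d*0.000000] = 0.000000
  V(0,+0) = exp(-r*dt) * [p_u*0.000000 + p_m*0.172217 + p_d*1.001727] = 0.287881

Answer: Price = V(0,0) = 0.2879


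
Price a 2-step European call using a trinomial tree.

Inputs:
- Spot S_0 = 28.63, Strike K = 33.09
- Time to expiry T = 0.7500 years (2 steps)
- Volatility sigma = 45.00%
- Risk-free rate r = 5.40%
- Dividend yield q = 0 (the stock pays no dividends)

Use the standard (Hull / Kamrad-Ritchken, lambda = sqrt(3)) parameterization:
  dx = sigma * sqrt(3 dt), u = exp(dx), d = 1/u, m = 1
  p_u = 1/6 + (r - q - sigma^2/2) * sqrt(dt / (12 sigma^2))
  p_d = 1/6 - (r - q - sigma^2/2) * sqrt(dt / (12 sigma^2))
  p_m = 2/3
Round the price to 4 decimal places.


dt = T/N = 0.375000; dx = sigma*sqrt(3*dt) = 0.477297
u = exp(dx) = 1.611712; d = 1/u = 0.620458
p_u = 0.148105, p_m = 0.666667, p_d = 0.185228
Discount per step: exp(-r*dt) = 0.979954
Stock lattice S(k, j) with j the centered position index:
  k=0: S(0,+0) = 28.6300
  k=1: S(1,-1) = 17.7637; S(1,+0) = 28.6300; S(1,+1) = 46.1433
  k=2: S(2,-2) = 11.0216; S(2,-1) = 17.7637; S(2,+0) = 28.6300; S(2,+1) = 46.1433; S(2,+2) = 74.3698
Terminal payoffs V(N, j) = max(S_T - K, 0):
  V(2,-2) = 0.000000; V(2,-1) = 0.000000; V(2,+0) = 0.000000; V(2,+1) = 13.053320; V(2,+2) = 41.279750
Backward induction: V(k, j) = exp(-r*dt) * [p_u * V(k+1, j+1) + p_m * V(k+1, j) + p_d * V(k+1, j-1)]
  V(1,-1) = exp(-r*dt) * [p_u*0.000000 + p_m*0.000000 + p_d*0.000000] = 0.000000
  V(1,+0) = exp(-r*dt) * [p_u*13.053320 + p_m*0.000000 + p_d*0.000000] = 1.894509
  V(1,+1) = exp(-r*dt) * [p_u*41.279750 + p_m*13.053320 + p_d*0.000000] = 14.518949
  V(0,+0) = exp(-r*dt) * [p_u*14.518949 + p_m*1.894509 + p_d*0.000000] = 3.344911

Answer: Price = V(0,0) = 3.3449


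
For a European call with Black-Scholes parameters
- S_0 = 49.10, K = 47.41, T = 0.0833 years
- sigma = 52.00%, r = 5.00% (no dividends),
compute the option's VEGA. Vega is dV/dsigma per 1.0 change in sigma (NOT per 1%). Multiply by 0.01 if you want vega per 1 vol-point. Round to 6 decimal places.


d1 = 0.3361718195; d2 = 0.1860907747
phi(d1) = 0.3770248120; exp(-qT) = 1.0000000000; exp(-rT) = 0.9958436616
Vega = S * exp(-qT) * phi(d1) * sqrt(T) = 49.1000 * 1.0000000000 * 0.3770248120 * 0.2886173938 = 5.342862

Answer: Vega = 5.342862


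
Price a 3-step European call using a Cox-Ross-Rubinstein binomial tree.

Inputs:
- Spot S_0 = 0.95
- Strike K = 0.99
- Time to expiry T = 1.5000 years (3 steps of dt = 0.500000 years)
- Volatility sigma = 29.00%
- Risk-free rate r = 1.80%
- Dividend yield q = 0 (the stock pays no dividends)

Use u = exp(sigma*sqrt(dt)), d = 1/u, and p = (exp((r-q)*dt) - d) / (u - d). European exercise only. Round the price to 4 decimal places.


dt = T/N = 0.500000
u = exp(sigma*sqrt(dt)) = 1.227600; d = 1/u = 0.814598
p = (exp((r-q)*dt) - d) / (u - d) = 0.470804
Discount per step: exp(-r*dt) = 0.991040
Stock lattice S(k, i) with i counting down-moves:
  k=0: S(0,0) = 0.9500
  k=1: S(1,0) = 1.1662; S(1,1) = 0.7739
  k=2: S(2,0) = 1.4317; S(2,1) = 0.9500; S(2,2) = 0.6304
  k=3: S(3,0) = 1.7575; S(3,1) = 1.1662; S(3,2) = 0.7739; S(3,3) = 0.5135
Terminal payoffs V(N, i) = max(S_T - K, 0):
  V(3,0) = 0.767495; V(3,1) = 0.176220; V(3,2) = 0.000000; V(3,3) = 0.000000
Backward induction: V(k, i) = exp(-r*dt) * [p * V(k+1, i) + (1-p) * V(k+1, i+1)].
  V(2,0) = exp(-r*dt) * [p*0.767495 + (1-p)*0.176220] = 0.450521
  V(2,1) = exp(-r*dt) * [p*0.176220 + (1-p)*0.000000] = 0.082222
  V(2,2) = exp(-r*dt) * [p*0.000000 + (1-p)*0.000000] = 0.000000
  V(1,0) = exp(-r*dt) * [p*0.450521 + (1-p)*0.082222] = 0.253328
  V(1,1) = exp(-r*dt) * [p*0.082222 + (1-p)*0.000000] = 0.038363
  V(0,0) = exp(-r*dt) * [p*0.253328 + (1-p)*0.038363] = 0.138319

Answer: Price = V(0,0) = 0.1383
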